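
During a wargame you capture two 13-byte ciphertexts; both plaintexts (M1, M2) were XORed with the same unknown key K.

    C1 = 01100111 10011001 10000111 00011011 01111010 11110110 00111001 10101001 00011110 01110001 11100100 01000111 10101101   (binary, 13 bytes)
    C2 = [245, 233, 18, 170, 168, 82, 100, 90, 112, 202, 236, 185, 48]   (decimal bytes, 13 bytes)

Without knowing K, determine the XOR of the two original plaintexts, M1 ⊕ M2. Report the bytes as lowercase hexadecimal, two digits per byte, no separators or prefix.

927095b1d2a45df36ebb08fe9d

C1 ⊕ C2 = (M1 ⊕ K) ⊕ (M2 ⊕ K) = M1 ⊕ M2 — the shared key cancels under XOR.
103 ^ 245 = 146
153 ^ 233 = 112
135 ^  18 = 149
 27 ^ 170 = 177
122 ^ 168 = 210
246 ^  82 = 164
 57 ^ 100 =  93
169 ^  90 = 243
 30 ^ 112 = 110
113 ^ 202 = 187
228 ^ 236 =   8
 71 ^ 185 = 254
173 ^  48 = 157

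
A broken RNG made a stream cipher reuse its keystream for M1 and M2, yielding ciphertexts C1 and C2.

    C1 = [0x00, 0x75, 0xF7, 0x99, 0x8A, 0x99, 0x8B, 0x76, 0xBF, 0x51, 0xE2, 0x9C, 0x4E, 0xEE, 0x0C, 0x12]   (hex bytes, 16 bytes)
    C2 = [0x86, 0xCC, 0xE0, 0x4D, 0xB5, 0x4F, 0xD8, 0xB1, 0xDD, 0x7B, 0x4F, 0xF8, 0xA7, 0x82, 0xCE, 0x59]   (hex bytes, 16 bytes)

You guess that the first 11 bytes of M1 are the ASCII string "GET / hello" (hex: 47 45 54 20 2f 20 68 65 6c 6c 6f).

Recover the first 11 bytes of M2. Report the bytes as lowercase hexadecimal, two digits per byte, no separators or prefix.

c1fc43f410f63ba20e46c2

First, C1 ⊕ C2 = (M1 ⊕ K) ⊕ (M2 ⊕ K) = M1 ⊕ M2, so the key drops out. Then M2 = (M1 ⊕ M2) ⊕ M1 over the first 11 bytes.
byte 0: (00 XOR 86) XOR 47 = 86 XOR 47 = c1
byte 1: (75 XOR cc) XOR 45 = b9 XOR 45 = fc
byte 2: (f7 XOR e0) XOR 54 = 17 XOR 54 = 43
byte 3: (99 XOR 4d) XOR 20 = d4 XOR 20 = f4
byte 4: (8a XOR b5) XOR 2f = 3f XOR 2f = 10
byte 5: (99 XOR 4f) XOR 20 = d6 XOR 20 = f6
byte 6: (8b XOR d8) XOR 68 = 53 XOR 68 = 3b
byte 7: (76 XOR b1) XOR 65 = c7 XOR 65 = a2
byte 8: (bf XOR dd) XOR 6c = 62 XOR 6c = 0e
byte 9: (51 XOR 7b) XOR 6c = 2a XOR 6c = 46
byte 10: (e2 XOR 4f) XOR 6f = ad XOR 6f = c2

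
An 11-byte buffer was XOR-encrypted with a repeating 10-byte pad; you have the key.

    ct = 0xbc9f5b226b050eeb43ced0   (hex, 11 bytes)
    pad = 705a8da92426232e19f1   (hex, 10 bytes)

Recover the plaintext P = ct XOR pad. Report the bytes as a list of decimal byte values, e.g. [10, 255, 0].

[204, 197, 214, 139, 79, 35, 45, 197, 90, 63, 160]

The 10-byte key repeats, so the effective keystream is 70 5a 8d a9 24 26 23 2e 19 f1 70.
byte 0: 10111100 xor 01110000 = 11001100
byte 1: 10011111 xor 01011010 = 11000101
byte 2: 01011011 xor 10001101 = 11010110
byte 3: 00100010 xor 10101001 = 10001011
byte 4: 01101011 xor 00100100 = 01001111
byte 5: 00000101 xor 00100110 = 00100011
byte 6: 00001110 xor 00100011 = 00101101
byte 7: 11101011 xor 00101110 = 11000101
byte 8: 01000011 xor 00011001 = 01011010
byte 9: 11001110 xor 11110001 = 00111111
byte 10: 11010000 xor 01110000 = 10100000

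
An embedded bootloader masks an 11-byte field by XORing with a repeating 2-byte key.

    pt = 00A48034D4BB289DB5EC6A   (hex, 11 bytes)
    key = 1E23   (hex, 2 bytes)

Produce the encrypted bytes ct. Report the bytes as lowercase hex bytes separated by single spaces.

The 2-byte key repeats, so the effective keystream is 1e 23 1e 23 1e 23 1e 23 1e 23 1e.
byte 0:   0 ^  30 =  30
byte 1: 164 ^  35 = 135
byte 2: 128 ^  30 = 158
byte 3:  52 ^  35 =  23
byte 4: 212 ^  30 = 202
byte 5: 187 ^  35 = 152
byte 6:  40 ^  30 =  54
byte 7: 157 ^  35 = 190
byte 8: 181 ^  30 = 171
byte 9: 236 ^  35 = 207
byte 10: 106 ^  30 = 116

1e 87 9e 17 ca 98 36 be ab cf 74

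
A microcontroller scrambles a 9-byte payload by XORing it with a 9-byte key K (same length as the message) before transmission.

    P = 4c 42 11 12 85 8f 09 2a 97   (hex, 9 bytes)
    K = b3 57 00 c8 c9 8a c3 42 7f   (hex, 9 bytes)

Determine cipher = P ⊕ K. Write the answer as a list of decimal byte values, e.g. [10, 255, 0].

[255, 21, 17, 218, 76, 5, 202, 104, 232]

XOR is its own inverse, so applying the key byte-wise gives the result directly.
byte 0: 4c ^ b3 = ff
byte 1: 42 ^ 57 = 15
byte 2: 11 ^ 00 = 11
byte 3: 12 ^ c8 = da
byte 4: 85 ^ c9 = 4c
byte 5: 8f ^ 8a = 05
byte 6: 09 ^ c3 = ca
byte 7: 2a ^ 42 = 68
byte 8: 97 ^ 7f = e8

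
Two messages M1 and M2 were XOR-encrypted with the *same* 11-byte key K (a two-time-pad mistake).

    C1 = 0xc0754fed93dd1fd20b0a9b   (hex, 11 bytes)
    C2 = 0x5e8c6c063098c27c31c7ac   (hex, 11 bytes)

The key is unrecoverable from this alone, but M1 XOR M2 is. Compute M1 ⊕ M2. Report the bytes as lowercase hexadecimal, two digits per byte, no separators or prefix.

9ef923eba345ddae3acd37

C1 ⊕ C2 = (M1 ⊕ K) ⊕ (M2 ⊕ K) = M1 ⊕ M2 — the shared key cancels under XOR.
192 ^  94 = 158
117 ^ 140 = 249
 79 ^ 108 =  35
237 ^   6 = 235
147 ^  48 = 163
221 ^ 152 =  69
 31 ^ 194 = 221
210 ^ 124 = 174
 11 ^  49 =  58
 10 ^ 199 = 205
155 ^ 172 =  55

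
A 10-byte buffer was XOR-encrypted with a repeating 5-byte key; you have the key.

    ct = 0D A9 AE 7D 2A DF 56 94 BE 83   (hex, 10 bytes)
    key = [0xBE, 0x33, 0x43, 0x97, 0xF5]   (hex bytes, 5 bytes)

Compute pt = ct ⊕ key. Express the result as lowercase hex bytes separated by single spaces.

The 5-byte key repeats, so the effective keystream is be 33 43 97 f5 be 33 43 97 f5.
byte 0:  13 ^ 190 = 179
byte 1: 169 ^  51 = 154
byte 2: 174 ^  67 = 237
byte 3: 125 ^ 151 = 234
byte 4:  42 ^ 245 = 223
byte 5: 223 ^ 190 =  97
byte 6:  86 ^  51 = 101
byte 7: 148 ^  67 = 215
byte 8: 190 ^ 151 =  41
byte 9: 131 ^ 245 = 118

b3 9a ed ea df 61 65 d7 29 76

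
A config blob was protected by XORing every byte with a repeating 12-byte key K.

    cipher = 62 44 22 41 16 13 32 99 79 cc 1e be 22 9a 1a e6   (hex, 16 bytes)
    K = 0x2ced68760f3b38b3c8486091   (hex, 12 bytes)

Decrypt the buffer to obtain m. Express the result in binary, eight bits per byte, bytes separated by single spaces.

The 12-byte key repeats, so the effective keystream is 2c ed 68 76 0f 3b 38 b3 c8 48 60 91 2c ed 68 76.
byte 0: 62 ^ 2c = 4e
byte 1: 44 ^ ed = a9
byte 2: 22 ^ 68 = 4a
byte 3: 41 ^ 76 = 37
byte 4: 16 ^ 0f = 19
byte 5: 13 ^ 3b = 28
byte 6: 32 ^ 38 = 0a
byte 7: 99 ^ b3 = 2a
byte 8: 79 ^ c8 = b1
byte 9: cc ^ 48 = 84
byte 10: 1e ^ 60 = 7e
byte 11: be ^ 91 = 2f
byte 12: 22 ^ 2c = 0e
byte 13: 9a ^ ed = 77
byte 14: 1a ^ 68 = 72
byte 15: e6 ^ 76 = 90

01001110 10101001 01001010 00110111 00011001 00101000 00001010 00101010 10110001 10000100 01111110 00101111 00001110 01110111 01110010 10010000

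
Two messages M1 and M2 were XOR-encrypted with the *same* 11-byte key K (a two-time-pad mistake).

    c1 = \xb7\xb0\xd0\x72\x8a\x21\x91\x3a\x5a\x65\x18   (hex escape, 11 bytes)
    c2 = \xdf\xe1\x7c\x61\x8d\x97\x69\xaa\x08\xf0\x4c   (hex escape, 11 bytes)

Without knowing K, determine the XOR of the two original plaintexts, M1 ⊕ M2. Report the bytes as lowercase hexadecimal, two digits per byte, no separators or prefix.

6851ac1307b6f890529554

c1 ⊕ c2 = (M1 ⊕ K) ⊕ (M2 ⊕ K) = M1 ⊕ M2 — the shared key cancels under XOR.
b7 ^ df = 68
b0 ^ e1 = 51
d0 ^ 7c = ac
72 ^ 61 = 13
8a ^ 8d = 07
21 ^ 97 = b6
91 ^ 69 = f8
3a ^ aa = 90
5a ^ 08 = 52
65 ^ f0 = 95
18 ^ 4c = 54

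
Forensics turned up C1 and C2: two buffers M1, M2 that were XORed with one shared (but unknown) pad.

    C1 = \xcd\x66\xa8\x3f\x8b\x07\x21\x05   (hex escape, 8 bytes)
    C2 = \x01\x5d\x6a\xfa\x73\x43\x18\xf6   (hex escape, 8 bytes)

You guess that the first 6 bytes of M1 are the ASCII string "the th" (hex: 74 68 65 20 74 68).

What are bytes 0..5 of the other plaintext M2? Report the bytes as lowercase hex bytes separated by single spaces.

b8 53 a7 e5 8c 2c

First, C1 ⊕ C2 = (M1 ⊕ K) ⊕ (M2 ⊕ K) = M1 ⊕ M2, so the key drops out. Then M2 = (M1 ⊕ M2) ⊕ M1 over the first 6 bytes.
byte 0: (cd ⊕ 01) ⊕ 74 = cc ⊕ 74 = b8
byte 1: (66 ⊕ 5d) ⊕ 68 = 3b ⊕ 68 = 53
byte 2: (a8 ⊕ 6a) ⊕ 65 = c2 ⊕ 65 = a7
byte 3: (3f ⊕ fa) ⊕ 20 = c5 ⊕ 20 = e5
byte 4: (8b ⊕ 73) ⊕ 74 = f8 ⊕ 74 = 8c
byte 5: (07 ⊕ 43) ⊕ 68 = 44 ⊕ 68 = 2c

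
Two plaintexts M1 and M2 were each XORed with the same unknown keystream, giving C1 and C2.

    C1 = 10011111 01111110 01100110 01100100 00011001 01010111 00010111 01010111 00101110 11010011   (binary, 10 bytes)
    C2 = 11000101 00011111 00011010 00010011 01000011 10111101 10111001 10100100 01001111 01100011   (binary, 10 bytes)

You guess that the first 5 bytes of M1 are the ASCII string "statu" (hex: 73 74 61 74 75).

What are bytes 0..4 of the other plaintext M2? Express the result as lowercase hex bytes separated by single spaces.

First, C1 ⊕ C2 = (M1 ⊕ K) ⊕ (M2 ⊕ K) = M1 ⊕ M2, so the key drops out. Then M2 = (M1 ⊕ M2) ⊕ M1 over the first 5 bytes.
byte 0: (9f ^ c5) ^ 73 = 5a ^ 73 = 29
byte 1: (7e ^ 1f) ^ 74 = 61 ^ 74 = 15
byte 2: (66 ^ 1a) ^ 61 = 7c ^ 61 = 1d
byte 3: (64 ^ 13) ^ 74 = 77 ^ 74 = 03
byte 4: (19 ^ 43) ^ 75 = 5a ^ 75 = 2f

29 15 1d 03 2f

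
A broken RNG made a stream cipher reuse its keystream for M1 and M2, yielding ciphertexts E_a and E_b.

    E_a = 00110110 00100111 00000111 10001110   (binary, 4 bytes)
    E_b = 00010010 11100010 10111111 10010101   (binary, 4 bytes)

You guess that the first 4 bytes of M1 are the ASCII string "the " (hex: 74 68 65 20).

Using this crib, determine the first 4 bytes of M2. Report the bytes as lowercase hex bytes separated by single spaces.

First, E_a ⊕ E_b = (M1 ⊕ K) ⊕ (M2 ⊕ K) = M1 ⊕ M2, so the key drops out. Then M2 = (M1 ⊕ M2) ⊕ M1 over the first 4 bytes.
byte 0: (36 ⊕ 12) ⊕ 74 = 24 ⊕ 74 = 50
byte 1: (27 ⊕ e2) ⊕ 68 = c5 ⊕ 68 = ad
byte 2: (07 ⊕ bf) ⊕ 65 = b8 ⊕ 65 = dd
byte 3: (8e ⊕ 95) ⊕ 20 = 1b ⊕ 20 = 3b

50 ad dd 3b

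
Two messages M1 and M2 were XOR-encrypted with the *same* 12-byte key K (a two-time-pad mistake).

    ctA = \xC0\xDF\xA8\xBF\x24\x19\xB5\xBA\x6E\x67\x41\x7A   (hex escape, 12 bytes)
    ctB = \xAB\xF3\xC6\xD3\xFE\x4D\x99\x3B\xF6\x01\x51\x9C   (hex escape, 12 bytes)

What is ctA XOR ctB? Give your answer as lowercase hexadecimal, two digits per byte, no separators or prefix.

ctA ⊕ ctB = (M1 ⊕ K) ⊕ (M2 ⊕ K) = M1 ⊕ M2 — the shared key cancels under XOR.
c0 xor ab = 6b
df xor f3 = 2c
a8 xor c6 = 6e
bf xor d3 = 6c
24 xor fe = da
19 xor 4d = 54
b5 xor 99 = 2c
ba xor 3b = 81
6e xor f6 = 98
67 xor 01 = 66
41 xor 51 = 10
7a xor 9c = e6

6b2c6e6cda542c81986610e6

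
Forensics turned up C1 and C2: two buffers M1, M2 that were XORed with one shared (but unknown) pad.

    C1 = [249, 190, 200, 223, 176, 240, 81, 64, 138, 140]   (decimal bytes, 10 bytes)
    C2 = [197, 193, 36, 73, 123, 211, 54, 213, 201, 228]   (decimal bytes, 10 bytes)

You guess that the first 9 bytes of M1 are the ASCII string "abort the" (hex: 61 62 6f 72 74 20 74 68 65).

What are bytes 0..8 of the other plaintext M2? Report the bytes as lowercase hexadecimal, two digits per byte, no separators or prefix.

5d1d83e4bf0313fd26

First, C1 ⊕ C2 = (M1 ⊕ K) ⊕ (M2 ⊕ K) = M1 ⊕ M2, so the key drops out. Then M2 = (M1 ⊕ M2) ⊕ M1 over the first 9 bytes.
byte 0: (f9 xor c5) xor 61 = 3c xor 61 = 5d
byte 1: (be xor c1) xor 62 = 7f xor 62 = 1d
byte 2: (c8 xor 24) xor 6f = ec xor 6f = 83
byte 3: (df xor 49) xor 72 = 96 xor 72 = e4
byte 4: (b0 xor 7b) xor 74 = cb xor 74 = bf
byte 5: (f0 xor d3) xor 20 = 23 xor 20 = 03
byte 6: (51 xor 36) xor 74 = 67 xor 74 = 13
byte 7: (40 xor d5) xor 68 = 95 xor 68 = fd
byte 8: (8a xor c9) xor 65 = 43 xor 65 = 26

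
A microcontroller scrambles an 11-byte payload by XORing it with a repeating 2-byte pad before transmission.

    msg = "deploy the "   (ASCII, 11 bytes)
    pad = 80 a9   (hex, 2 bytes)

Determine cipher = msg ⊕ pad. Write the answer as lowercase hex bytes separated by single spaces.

The 2-byte key repeats, so the effective keystream is 80 a9 80 a9 80 a9 80 a9 80 a9 80.
byte 0: 01100100 xor 10000000 = 11100100
byte 1: 01100101 xor 10101001 = 11001100
byte 2: 01110000 xor 10000000 = 11110000
byte 3: 01101100 xor 10101001 = 11000101
byte 4: 01101111 xor 10000000 = 11101111
byte 5: 01111001 xor 10101001 = 11010000
byte 6: 00100000 xor 10000000 = 10100000
byte 7: 01110100 xor 10101001 = 11011101
byte 8: 01101000 xor 10000000 = 11101000
byte 9: 01100101 xor 10101001 = 11001100
byte 10: 00100000 xor 10000000 = 10100000

e4 cc f0 c5 ef d0 a0 dd e8 cc a0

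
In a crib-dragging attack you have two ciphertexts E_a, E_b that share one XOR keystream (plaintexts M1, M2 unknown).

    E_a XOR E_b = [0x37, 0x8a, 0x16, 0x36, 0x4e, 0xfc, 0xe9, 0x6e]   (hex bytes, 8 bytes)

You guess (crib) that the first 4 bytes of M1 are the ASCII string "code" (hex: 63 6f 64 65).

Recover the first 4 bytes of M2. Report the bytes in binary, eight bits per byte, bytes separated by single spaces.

Since E_a ⊕ E_b = M1 ⊕ M2, XORing with the guessed M1 bytes yields the corresponding M2 bytes: M2 = (E_a ⊕ E_b) ⊕ M1.
byte 0: 37 xor 63 = 54
byte 1: 8a xor 6f = e5
byte 2: 16 xor 64 = 72
byte 3: 36 xor 65 = 53

01010100 11100101 01110010 01010011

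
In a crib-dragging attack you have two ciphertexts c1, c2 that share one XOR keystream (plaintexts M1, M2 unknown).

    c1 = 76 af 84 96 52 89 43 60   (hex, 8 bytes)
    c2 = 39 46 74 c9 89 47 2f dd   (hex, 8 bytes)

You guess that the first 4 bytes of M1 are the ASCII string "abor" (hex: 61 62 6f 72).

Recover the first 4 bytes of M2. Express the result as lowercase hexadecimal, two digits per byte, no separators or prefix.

2e8b9f2d

First, c1 ⊕ c2 = (M1 ⊕ K) ⊕ (M2 ⊕ K) = M1 ⊕ M2, so the key drops out. Then M2 = (M1 ⊕ M2) ⊕ M1 over the first 4 bytes.
byte 0: (76 ⊕ 39) ⊕ 61 = 4f ⊕ 61 = 2e
byte 1: (af ⊕ 46) ⊕ 62 = e9 ⊕ 62 = 8b
byte 2: (84 ⊕ 74) ⊕ 6f = f0 ⊕ 6f = 9f
byte 3: (96 ⊕ c9) ⊕ 72 = 5f ⊕ 72 = 2d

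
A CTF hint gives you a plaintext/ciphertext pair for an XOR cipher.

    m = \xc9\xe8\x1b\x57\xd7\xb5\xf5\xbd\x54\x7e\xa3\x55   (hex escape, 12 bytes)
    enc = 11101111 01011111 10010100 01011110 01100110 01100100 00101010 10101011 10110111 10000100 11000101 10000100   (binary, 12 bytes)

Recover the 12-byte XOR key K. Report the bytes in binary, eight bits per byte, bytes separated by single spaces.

Since enc = m ⊕ K, XORing both sides with m gives K = m ⊕ enc.
c9 ⊕ ef = 26
e8 ⊕ 5f = b7
1b ⊕ 94 = 8f
57 ⊕ 5e = 09
d7 ⊕ 66 = b1
b5 ⊕ 64 = d1
f5 ⊕ 2a = df
bd ⊕ ab = 16
54 ⊕ b7 = e3
7e ⊕ 84 = fa
a3 ⊕ c5 = 66
55 ⊕ 84 = d1

00100110 10110111 10001111 00001001 10110001 11010001 11011111 00010110 11100011 11111010 01100110 11010001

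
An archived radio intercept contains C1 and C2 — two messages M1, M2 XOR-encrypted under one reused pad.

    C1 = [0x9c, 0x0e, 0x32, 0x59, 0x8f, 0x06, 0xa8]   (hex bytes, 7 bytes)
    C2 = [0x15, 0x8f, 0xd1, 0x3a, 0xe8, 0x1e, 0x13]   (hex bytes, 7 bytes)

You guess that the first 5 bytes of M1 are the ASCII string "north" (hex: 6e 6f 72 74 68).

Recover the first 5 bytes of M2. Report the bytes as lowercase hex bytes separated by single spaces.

First, C1 ⊕ C2 = (M1 ⊕ K) ⊕ (M2 ⊕ K) = M1 ⊕ M2, so the key drops out. Then M2 = (M1 ⊕ M2) ⊕ M1 over the first 5 bytes.
byte 0: (9c xor 15) xor 6e = 89 xor 6e = e7
byte 1: (0e xor 8f) xor 6f = 81 xor 6f = ee
byte 2: (32 xor d1) xor 72 = e3 xor 72 = 91
byte 3: (59 xor 3a) xor 74 = 63 xor 74 = 17
byte 4: (8f xor e8) xor 68 = 67 xor 68 = 0f

e7 ee 91 17 0f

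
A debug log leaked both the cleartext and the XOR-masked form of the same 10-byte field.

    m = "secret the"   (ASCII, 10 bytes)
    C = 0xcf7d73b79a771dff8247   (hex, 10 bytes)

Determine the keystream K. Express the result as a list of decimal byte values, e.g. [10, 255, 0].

Since C = m ⊕ K, XORing both sides with m gives K = m ⊕ C.
byte 0: 73 XOR cf = bc
byte 1: 65 XOR 7d = 18
byte 2: 63 XOR 73 = 10
byte 3: 72 XOR b7 = c5
byte 4: 65 XOR 9a = ff
byte 5: 74 XOR 77 = 03
byte 6: 20 XOR 1d = 3d
byte 7: 74 XOR ff = 8b
byte 8: 68 XOR 82 = ea
byte 9: 65 XOR 47 = 22

[188, 24, 16, 197, 255, 3, 61, 139, 234, 34]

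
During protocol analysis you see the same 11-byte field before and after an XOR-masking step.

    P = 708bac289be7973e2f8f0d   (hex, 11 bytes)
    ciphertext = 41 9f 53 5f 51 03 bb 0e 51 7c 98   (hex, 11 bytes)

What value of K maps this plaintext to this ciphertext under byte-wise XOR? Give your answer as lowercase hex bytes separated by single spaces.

Since ciphertext = P ⊕ K, XORing both sides with P gives K = P ⊕ ciphertext.
112 XOR  65 =  49
139 XOR 159 =  20
172 XOR  83 = 255
 40 XOR  95 = 119
155 XOR  81 = 202
231 XOR   3 = 228
151 XOR 187 =  44
 62 XOR  14 =  48
 47 XOR  81 = 126
143 XOR 124 = 243
 13 XOR 152 = 149

31 14 ff 77 ca e4 2c 30 7e f3 95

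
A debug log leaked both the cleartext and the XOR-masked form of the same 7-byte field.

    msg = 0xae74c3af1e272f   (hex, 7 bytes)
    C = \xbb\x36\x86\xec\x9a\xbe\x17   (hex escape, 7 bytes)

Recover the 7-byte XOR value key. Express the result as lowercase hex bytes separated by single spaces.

Since C = msg ⊕ key, XORing both sides with msg gives key = msg ⊕ C.
ae ^ bb = 15
74 ^ 36 = 42
c3 ^ 86 = 45
af ^ ec = 43
1e ^ 9a = 84
27 ^ be = 99
2f ^ 17 = 38

15 42 45 43 84 99 38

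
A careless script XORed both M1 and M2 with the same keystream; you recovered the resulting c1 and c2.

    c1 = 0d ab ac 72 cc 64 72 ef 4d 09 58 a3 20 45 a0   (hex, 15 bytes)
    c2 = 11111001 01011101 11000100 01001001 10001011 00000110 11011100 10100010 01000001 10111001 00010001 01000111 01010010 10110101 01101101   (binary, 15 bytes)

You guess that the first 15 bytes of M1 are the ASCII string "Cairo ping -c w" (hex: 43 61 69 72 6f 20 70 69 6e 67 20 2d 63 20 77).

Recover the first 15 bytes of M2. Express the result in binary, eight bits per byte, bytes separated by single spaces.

10110111 10010111 00000001 01001001 00101000 01000010 11011110 00100100 01100010 11010111 01101001 11001001 00010001 11010000 10111010

First, c1 ⊕ c2 = (M1 ⊕ K) ⊕ (M2 ⊕ K) = M1 ⊕ M2, so the key drops out. Then M2 = (M1 ⊕ M2) ⊕ M1 over the first 15 bytes.
byte 0: (0d ⊕ f9) ⊕ 43 = f4 ⊕ 43 = b7
byte 1: (ab ⊕ 5d) ⊕ 61 = f6 ⊕ 61 = 97
byte 2: (ac ⊕ c4) ⊕ 69 = 68 ⊕ 69 = 01
byte 3: (72 ⊕ 49) ⊕ 72 = 3b ⊕ 72 = 49
byte 4: (cc ⊕ 8b) ⊕ 6f = 47 ⊕ 6f = 28
byte 5: (64 ⊕ 06) ⊕ 20 = 62 ⊕ 20 = 42
byte 6: (72 ⊕ dc) ⊕ 70 = ae ⊕ 70 = de
byte 7: (ef ⊕ a2) ⊕ 69 = 4d ⊕ 69 = 24
byte 8: (4d ⊕ 41) ⊕ 6e = 0c ⊕ 6e = 62
byte 9: (09 ⊕ b9) ⊕ 67 = b0 ⊕ 67 = d7
byte 10: (58 ⊕ 11) ⊕ 20 = 49 ⊕ 20 = 69
byte 11: (a3 ⊕ 47) ⊕ 2d = e4 ⊕ 2d = c9
byte 12: (20 ⊕ 52) ⊕ 63 = 72 ⊕ 63 = 11
byte 13: (45 ⊕ b5) ⊕ 20 = f0 ⊕ 20 = d0
byte 14: (a0 ⊕ 6d) ⊕ 77 = cd ⊕ 77 = ba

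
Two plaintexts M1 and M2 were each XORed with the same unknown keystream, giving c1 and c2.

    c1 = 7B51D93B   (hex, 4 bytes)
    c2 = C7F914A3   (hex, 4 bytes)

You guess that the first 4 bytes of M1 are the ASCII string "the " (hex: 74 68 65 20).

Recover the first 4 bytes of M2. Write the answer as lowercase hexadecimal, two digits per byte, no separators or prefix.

First, c1 ⊕ c2 = (M1 ⊕ K) ⊕ (M2 ⊕ K) = M1 ⊕ M2, so the key drops out. Then M2 = (M1 ⊕ M2) ⊕ M1 over the first 4 bytes.
byte 0: (7b xor c7) xor 74 = bc xor 74 = c8
byte 1: (51 xor f9) xor 68 = a8 xor 68 = c0
byte 2: (d9 xor 14) xor 65 = cd xor 65 = a8
byte 3: (3b xor a3) xor 20 = 98 xor 20 = b8

c8c0a8b8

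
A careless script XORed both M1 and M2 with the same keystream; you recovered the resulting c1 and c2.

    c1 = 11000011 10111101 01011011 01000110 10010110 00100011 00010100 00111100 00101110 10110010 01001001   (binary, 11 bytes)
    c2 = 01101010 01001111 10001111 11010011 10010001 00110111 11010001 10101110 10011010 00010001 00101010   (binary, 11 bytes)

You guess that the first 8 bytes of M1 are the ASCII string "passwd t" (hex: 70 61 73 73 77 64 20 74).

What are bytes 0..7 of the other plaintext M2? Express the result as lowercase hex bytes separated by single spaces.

d9 93 a7 e6 70 70 e5 e6

First, c1 ⊕ c2 = (M1 ⊕ K) ⊕ (M2 ⊕ K) = M1 ⊕ M2, so the key drops out. Then M2 = (M1 ⊕ M2) ⊕ M1 over the first 8 bytes.
byte 0: (c3 xor 6a) xor 70 = a9 xor 70 = d9
byte 1: (bd xor 4f) xor 61 = f2 xor 61 = 93
byte 2: (5b xor 8f) xor 73 = d4 xor 73 = a7
byte 3: (46 xor d3) xor 73 = 95 xor 73 = e6
byte 4: (96 xor 91) xor 77 = 07 xor 77 = 70
byte 5: (23 xor 37) xor 64 = 14 xor 64 = 70
byte 6: (14 xor d1) xor 20 = c5 xor 20 = e5
byte 7: (3c xor ae) xor 74 = 92 xor 74 = e6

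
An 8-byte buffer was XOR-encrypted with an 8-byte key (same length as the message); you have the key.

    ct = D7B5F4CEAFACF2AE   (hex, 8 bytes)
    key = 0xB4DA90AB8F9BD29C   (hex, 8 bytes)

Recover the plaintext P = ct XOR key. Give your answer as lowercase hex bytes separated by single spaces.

63 6f 64 65 20 37 20 32

XOR is its own inverse, so applying the key byte-wise gives the result directly.
byte 0: d7 ^ b4 = 63
byte 1: b5 ^ da = 6f
byte 2: f4 ^ 90 = 64
byte 3: ce ^ ab = 65
byte 4: af ^ 8f = 20
byte 5: ac ^ 9b = 37
byte 6: f2 ^ d2 = 20
byte 7: ae ^ 9c = 32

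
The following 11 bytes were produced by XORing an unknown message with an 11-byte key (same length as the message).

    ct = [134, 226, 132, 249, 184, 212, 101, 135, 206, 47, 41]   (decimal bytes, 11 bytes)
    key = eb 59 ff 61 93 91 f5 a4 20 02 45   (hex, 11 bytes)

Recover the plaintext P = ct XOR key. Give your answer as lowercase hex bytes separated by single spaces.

6d bb 7b 98 2b 45 90 23 ee 2d 6c

86 xor eb = 6d
e2 xor 59 = bb
84 xor ff = 7b
f9 xor 61 = 98
b8 xor 93 = 2b
d4 xor 91 = 45
65 xor f5 = 90
87 xor a4 = 23
ce xor 20 = ee
2f xor 02 = 2d
29 xor 45 = 6c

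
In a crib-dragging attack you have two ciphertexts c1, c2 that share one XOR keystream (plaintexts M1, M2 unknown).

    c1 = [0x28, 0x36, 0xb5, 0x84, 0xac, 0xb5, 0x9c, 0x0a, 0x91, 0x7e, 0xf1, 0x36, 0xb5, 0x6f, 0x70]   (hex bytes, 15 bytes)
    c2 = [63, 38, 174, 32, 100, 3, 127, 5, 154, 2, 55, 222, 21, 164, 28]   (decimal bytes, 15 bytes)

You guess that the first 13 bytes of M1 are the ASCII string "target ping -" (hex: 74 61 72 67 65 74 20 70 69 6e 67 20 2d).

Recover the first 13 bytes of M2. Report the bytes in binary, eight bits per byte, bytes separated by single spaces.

01100011 01110001 01101001 11000011 10101101 11000010 11000011 01111111 01100010 00010010 10100001 11001000 10001101

First, c1 ⊕ c2 = (M1 ⊕ K) ⊕ (M2 ⊕ K) = M1 ⊕ M2, so the key drops out. Then M2 = (M1 ⊕ M2) ⊕ M1 over the first 13 bytes.
byte 0: (28 ^ 3f) ^ 74 = 17 ^ 74 = 63
byte 1: (36 ^ 26) ^ 61 = 10 ^ 61 = 71
byte 2: (b5 ^ ae) ^ 72 = 1b ^ 72 = 69
byte 3: (84 ^ 20) ^ 67 = a4 ^ 67 = c3
byte 4: (ac ^ 64) ^ 65 = c8 ^ 65 = ad
byte 5: (b5 ^ 03) ^ 74 = b6 ^ 74 = c2
byte 6: (9c ^ 7f) ^ 20 = e3 ^ 20 = c3
byte 7: (0a ^ 05) ^ 70 = 0f ^ 70 = 7f
byte 8: (91 ^ 9a) ^ 69 = 0b ^ 69 = 62
byte 9: (7e ^ 02) ^ 6e = 7c ^ 6e = 12
byte 10: (f1 ^ 37) ^ 67 = c6 ^ 67 = a1
byte 11: (36 ^ de) ^ 20 = e8 ^ 20 = c8
byte 12: (b5 ^ 15) ^ 2d = a0 ^ 2d = 8d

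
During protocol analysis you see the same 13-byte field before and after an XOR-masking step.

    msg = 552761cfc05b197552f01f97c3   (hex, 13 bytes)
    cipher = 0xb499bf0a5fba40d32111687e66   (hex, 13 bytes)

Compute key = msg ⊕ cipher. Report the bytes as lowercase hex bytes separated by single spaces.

e1 be de c5 9f e1 59 a6 73 e1 77 e9 a5

Since cipher = msg ⊕ key, XORing both sides with msg gives key = msg ⊕ cipher.
55 xor b4 = e1
27 xor 99 = be
61 xor bf = de
cf xor 0a = c5
c0 xor 5f = 9f
5b xor ba = e1
19 xor 40 = 59
75 xor d3 = a6
52 xor 21 = 73
f0 xor 11 = e1
1f xor 68 = 77
97 xor 7e = e9
c3 xor 66 = a5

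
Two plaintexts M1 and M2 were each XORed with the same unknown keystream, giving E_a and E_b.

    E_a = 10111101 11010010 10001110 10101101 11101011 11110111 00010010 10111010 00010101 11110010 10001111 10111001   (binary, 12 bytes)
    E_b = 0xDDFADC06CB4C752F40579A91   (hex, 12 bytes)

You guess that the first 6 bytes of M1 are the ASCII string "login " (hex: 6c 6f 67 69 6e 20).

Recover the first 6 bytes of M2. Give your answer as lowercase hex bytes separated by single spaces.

First, E_a ⊕ E_b = (M1 ⊕ K) ⊕ (M2 ⊕ K) = M1 ⊕ M2, so the key drops out. Then M2 = (M1 ⊕ M2) ⊕ M1 over the first 6 bytes.
byte 0: (bd XOR dd) XOR 6c = 60 XOR 6c = 0c
byte 1: (d2 XOR fa) XOR 6f = 28 XOR 6f = 47
byte 2: (8e XOR dc) XOR 67 = 52 XOR 67 = 35
byte 3: (ad XOR 06) XOR 69 = ab XOR 69 = c2
byte 4: (eb XOR cb) XOR 6e = 20 XOR 6e = 4e
byte 5: (f7 XOR 4c) XOR 20 = bb XOR 20 = 9b

0c 47 35 c2 4e 9b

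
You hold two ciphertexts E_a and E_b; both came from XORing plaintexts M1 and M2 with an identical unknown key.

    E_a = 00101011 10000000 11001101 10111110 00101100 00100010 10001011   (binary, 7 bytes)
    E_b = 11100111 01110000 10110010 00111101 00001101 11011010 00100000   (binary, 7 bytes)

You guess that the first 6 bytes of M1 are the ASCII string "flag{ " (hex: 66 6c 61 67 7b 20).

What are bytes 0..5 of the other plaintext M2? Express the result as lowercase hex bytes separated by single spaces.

aa 9c 1e e4 5a d8

First, E_a ⊕ E_b = (M1 ⊕ K) ⊕ (M2 ⊕ K) = M1 ⊕ M2, so the key drops out. Then M2 = (M1 ⊕ M2) ⊕ M1 over the first 6 bytes.
byte 0: (2b XOR e7) XOR 66 = cc XOR 66 = aa
byte 1: (80 XOR 70) XOR 6c = f0 XOR 6c = 9c
byte 2: (cd XOR b2) XOR 61 = 7f XOR 61 = 1e
byte 3: (be XOR 3d) XOR 67 = 83 XOR 67 = e4
byte 4: (2c XOR 0d) XOR 7b = 21 XOR 7b = 5a
byte 5: (22 XOR da) XOR 20 = f8 XOR 20 = d8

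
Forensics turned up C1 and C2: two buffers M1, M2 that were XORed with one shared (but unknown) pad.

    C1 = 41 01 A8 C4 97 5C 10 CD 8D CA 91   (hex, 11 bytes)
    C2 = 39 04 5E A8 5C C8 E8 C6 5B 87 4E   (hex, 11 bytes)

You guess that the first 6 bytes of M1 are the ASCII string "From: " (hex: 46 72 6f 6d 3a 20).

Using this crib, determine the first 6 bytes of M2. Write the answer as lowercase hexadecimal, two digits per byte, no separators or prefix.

First, C1 ⊕ C2 = (M1 ⊕ K) ⊕ (M2 ⊕ K) = M1 ⊕ M2, so the key drops out. Then M2 = (M1 ⊕ M2) ⊕ M1 over the first 6 bytes.
byte 0: (41 xor 39) xor 46 = 78 xor 46 = 3e
byte 1: (01 xor 04) xor 72 = 05 xor 72 = 77
byte 2: (a8 xor 5e) xor 6f = f6 xor 6f = 99
byte 3: (c4 xor a8) xor 6d = 6c xor 6d = 01
byte 4: (97 xor 5c) xor 3a = cb xor 3a = f1
byte 5: (5c xor c8) xor 20 = 94 xor 20 = b4

3e779901f1b4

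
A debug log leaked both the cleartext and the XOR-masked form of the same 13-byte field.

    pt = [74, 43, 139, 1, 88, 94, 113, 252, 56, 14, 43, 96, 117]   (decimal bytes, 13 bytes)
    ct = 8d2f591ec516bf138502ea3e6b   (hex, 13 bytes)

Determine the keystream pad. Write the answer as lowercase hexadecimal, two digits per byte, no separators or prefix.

Since ct = pt ⊕ pad, XORing both sides with pt gives pad = pt ⊕ ct.
4a XOR 8d = c7
2b XOR 2f = 04
8b XOR 59 = d2
01 XOR 1e = 1f
58 XOR c5 = 9d
5e XOR 16 = 48
71 XOR bf = ce
fc XOR 13 = ef
38 XOR 85 = bd
0e XOR 02 = 0c
2b XOR ea = c1
60 XOR 3e = 5e
75 XOR 6b = 1e

c704d21f9d48ceefbd0cc15e1e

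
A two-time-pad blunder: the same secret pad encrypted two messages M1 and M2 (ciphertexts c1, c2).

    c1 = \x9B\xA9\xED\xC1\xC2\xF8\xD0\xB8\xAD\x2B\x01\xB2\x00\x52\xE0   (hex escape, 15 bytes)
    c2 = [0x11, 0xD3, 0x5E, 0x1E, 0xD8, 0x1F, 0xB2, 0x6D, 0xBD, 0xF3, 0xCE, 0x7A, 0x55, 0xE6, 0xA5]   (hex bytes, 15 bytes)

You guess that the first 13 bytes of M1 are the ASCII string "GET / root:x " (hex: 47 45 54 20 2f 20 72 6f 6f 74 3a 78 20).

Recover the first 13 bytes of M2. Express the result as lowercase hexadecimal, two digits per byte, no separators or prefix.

cd3fe7ff35c710ba7facf5b075

First, c1 ⊕ c2 = (M1 ⊕ K) ⊕ (M2 ⊕ K) = M1 ⊕ M2, so the key drops out. Then M2 = (M1 ⊕ M2) ⊕ M1 over the first 13 bytes.
byte 0: (9b ⊕ 11) ⊕ 47 = 8a ⊕ 47 = cd
byte 1: (a9 ⊕ d3) ⊕ 45 = 7a ⊕ 45 = 3f
byte 2: (ed ⊕ 5e) ⊕ 54 = b3 ⊕ 54 = e7
byte 3: (c1 ⊕ 1e) ⊕ 20 = df ⊕ 20 = ff
byte 4: (c2 ⊕ d8) ⊕ 2f = 1a ⊕ 2f = 35
byte 5: (f8 ⊕ 1f) ⊕ 20 = e7 ⊕ 20 = c7
byte 6: (d0 ⊕ b2) ⊕ 72 = 62 ⊕ 72 = 10
byte 7: (b8 ⊕ 6d) ⊕ 6f = d5 ⊕ 6f = ba
byte 8: (ad ⊕ bd) ⊕ 6f = 10 ⊕ 6f = 7f
byte 9: (2b ⊕ f3) ⊕ 74 = d8 ⊕ 74 = ac
byte 10: (01 ⊕ ce) ⊕ 3a = cf ⊕ 3a = f5
byte 11: (b2 ⊕ 7a) ⊕ 78 = c8 ⊕ 78 = b0
byte 12: (00 ⊕ 55) ⊕ 20 = 55 ⊕ 20 = 75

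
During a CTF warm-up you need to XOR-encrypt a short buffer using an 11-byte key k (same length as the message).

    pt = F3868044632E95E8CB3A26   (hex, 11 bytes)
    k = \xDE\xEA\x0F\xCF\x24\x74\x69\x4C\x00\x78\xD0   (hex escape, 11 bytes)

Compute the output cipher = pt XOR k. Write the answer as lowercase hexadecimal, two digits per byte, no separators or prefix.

f3 XOR de = 2d
86 XOR ea = 6c
80 XOR 0f = 8f
44 XOR cf = 8b
63 XOR 24 = 47
2e XOR 74 = 5a
95 XOR 69 = fc
e8 XOR 4c = a4
cb XOR 00 = cb
3a XOR 78 = 42
26 XOR d0 = f6

2d6c8f8b475afca4cb42f6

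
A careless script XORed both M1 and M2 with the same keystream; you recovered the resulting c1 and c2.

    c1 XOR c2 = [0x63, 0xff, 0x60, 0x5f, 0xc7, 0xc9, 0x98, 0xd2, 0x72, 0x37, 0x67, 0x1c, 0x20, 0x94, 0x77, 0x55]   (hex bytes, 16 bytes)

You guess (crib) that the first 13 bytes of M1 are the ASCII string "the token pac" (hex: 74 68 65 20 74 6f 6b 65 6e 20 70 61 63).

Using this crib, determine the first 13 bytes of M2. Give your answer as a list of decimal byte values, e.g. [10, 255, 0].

Since c1 ⊕ c2 = M1 ⊕ M2, XORing with the guessed M1 bytes yields the corresponding M2 bytes: M2 = (c1 ⊕ c2) ⊕ M1.
byte 0: 63 ^ 74 = 17
byte 1: ff ^ 68 = 97
byte 2: 60 ^ 65 = 05
byte 3: 5f ^ 20 = 7f
byte 4: c7 ^ 74 = b3
byte 5: c9 ^ 6f = a6
byte 6: 98 ^ 6b = f3
byte 7: d2 ^ 65 = b7
byte 8: 72 ^ 6e = 1c
byte 9: 37 ^ 20 = 17
byte 10: 67 ^ 70 = 17
byte 11: 1c ^ 61 = 7d
byte 12: 20 ^ 63 = 43

[23, 151, 5, 127, 179, 166, 243, 183, 28, 23, 23, 125, 67]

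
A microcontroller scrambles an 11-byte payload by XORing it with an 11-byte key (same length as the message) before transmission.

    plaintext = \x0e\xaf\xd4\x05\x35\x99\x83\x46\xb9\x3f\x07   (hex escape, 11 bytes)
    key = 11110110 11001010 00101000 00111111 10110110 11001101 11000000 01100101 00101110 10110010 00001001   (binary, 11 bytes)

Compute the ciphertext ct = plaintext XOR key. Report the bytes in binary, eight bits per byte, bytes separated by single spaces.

00001110 xor 11110110 = 11111000
10101111 xor 11001010 = 01100101
11010100 xor 00101000 = 11111100
00000101 xor 00111111 = 00111010
00110101 xor 10110110 = 10000011
10011001 xor 11001101 = 01010100
10000011 xor 11000000 = 01000011
01000110 xor 01100101 = 00100011
10111001 xor 00101110 = 10010111
00111111 xor 10110010 = 10001101
00000111 xor 00001001 = 00001110

11111000 01100101 11111100 00111010 10000011 01010100 01000011 00100011 10010111 10001101 00001110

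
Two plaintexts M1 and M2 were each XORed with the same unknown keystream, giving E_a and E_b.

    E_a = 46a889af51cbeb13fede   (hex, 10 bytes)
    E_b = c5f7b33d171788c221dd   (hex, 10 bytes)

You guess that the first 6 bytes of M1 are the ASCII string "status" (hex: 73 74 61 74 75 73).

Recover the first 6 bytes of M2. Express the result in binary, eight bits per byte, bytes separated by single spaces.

First, E_a ⊕ E_b = (M1 ⊕ K) ⊕ (M2 ⊕ K) = M1 ⊕ M2, so the key drops out. Then M2 = (M1 ⊕ M2) ⊕ M1 over the first 6 bytes.
byte 0: (46 XOR c5) XOR 73 = 83 XOR 73 = f0
byte 1: (a8 XOR f7) XOR 74 = 5f XOR 74 = 2b
byte 2: (89 XOR b3) XOR 61 = 3a XOR 61 = 5b
byte 3: (af XOR 3d) XOR 74 = 92 XOR 74 = e6
byte 4: (51 XOR 17) XOR 75 = 46 XOR 75 = 33
byte 5: (cb XOR 17) XOR 73 = dc XOR 73 = af

11110000 00101011 01011011 11100110 00110011 10101111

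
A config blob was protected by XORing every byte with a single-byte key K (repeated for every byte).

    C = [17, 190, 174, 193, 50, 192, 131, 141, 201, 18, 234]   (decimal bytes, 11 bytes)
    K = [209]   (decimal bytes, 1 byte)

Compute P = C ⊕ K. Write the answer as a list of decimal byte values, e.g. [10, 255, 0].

The 1-byte key repeats, so the effective keystream is d1 d1 d1 d1 d1 d1 d1 d1 d1 d1 d1.
byte 0: 11 xor d1 = c0
byte 1: be xor d1 = 6f
byte 2: ae xor d1 = 7f
byte 3: c1 xor d1 = 10
byte 4: 32 xor d1 = e3
byte 5: c0 xor d1 = 11
byte 6: 83 xor d1 = 52
byte 7: 8d xor d1 = 5c
byte 8: c9 xor d1 = 18
byte 9: 12 xor d1 = c3
byte 10: ea xor d1 = 3b

[192, 111, 127, 16, 227, 17, 82, 92, 24, 195, 59]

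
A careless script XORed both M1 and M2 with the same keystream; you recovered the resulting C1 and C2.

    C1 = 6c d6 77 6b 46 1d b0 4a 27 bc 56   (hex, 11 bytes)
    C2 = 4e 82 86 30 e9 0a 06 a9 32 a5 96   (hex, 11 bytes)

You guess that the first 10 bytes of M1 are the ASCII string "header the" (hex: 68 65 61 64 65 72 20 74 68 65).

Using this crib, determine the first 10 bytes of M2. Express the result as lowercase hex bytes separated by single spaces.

4a 31 90 3f ca 65 96 97 7d 7c

First, C1 ⊕ C2 = (M1 ⊕ K) ⊕ (M2 ⊕ K) = M1 ⊕ M2, so the key drops out. Then M2 = (M1 ⊕ M2) ⊕ M1 over the first 10 bytes.
byte 0: (6c ^ 4e) ^ 68 = 22 ^ 68 = 4a
byte 1: (d6 ^ 82) ^ 65 = 54 ^ 65 = 31
byte 2: (77 ^ 86) ^ 61 = f1 ^ 61 = 90
byte 3: (6b ^ 30) ^ 64 = 5b ^ 64 = 3f
byte 4: (46 ^ e9) ^ 65 = af ^ 65 = ca
byte 5: (1d ^ 0a) ^ 72 = 17 ^ 72 = 65
byte 6: (b0 ^ 06) ^ 20 = b6 ^ 20 = 96
byte 7: (4a ^ a9) ^ 74 = e3 ^ 74 = 97
byte 8: (27 ^ 32) ^ 68 = 15 ^ 68 = 7d
byte 9: (bc ^ a5) ^ 65 = 19 ^ 65 = 7c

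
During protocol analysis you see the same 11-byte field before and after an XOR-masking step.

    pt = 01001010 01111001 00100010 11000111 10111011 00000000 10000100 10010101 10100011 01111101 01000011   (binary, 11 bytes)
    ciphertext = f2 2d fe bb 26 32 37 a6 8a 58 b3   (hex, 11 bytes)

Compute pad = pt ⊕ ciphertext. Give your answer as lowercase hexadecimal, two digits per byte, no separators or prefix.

Since ciphertext = pt ⊕ pad, XORing both sides with pt gives pad = pt ⊕ ciphertext.
4a XOR f2 = b8
79 XOR 2d = 54
22 XOR fe = dc
c7 XOR bb = 7c
bb XOR 26 = 9d
00 XOR 32 = 32
84 XOR 37 = b3
95 XOR a6 = 33
a3 XOR 8a = 29
7d XOR 58 = 25
43 XOR b3 = f0

b854dc7c9d32b3332925f0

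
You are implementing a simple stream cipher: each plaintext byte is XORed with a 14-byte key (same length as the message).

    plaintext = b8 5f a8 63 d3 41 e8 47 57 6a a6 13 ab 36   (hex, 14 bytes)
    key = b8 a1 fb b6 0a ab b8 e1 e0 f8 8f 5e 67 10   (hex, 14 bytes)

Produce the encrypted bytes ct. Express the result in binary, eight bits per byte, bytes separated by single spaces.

XOR is its own inverse, so applying the key byte-wise gives the result directly.
b8 XOR b8 = 00
5f XOR a1 = fe
a8 XOR fb = 53
63 XOR b6 = d5
d3 XOR 0a = d9
41 XOR ab = ea
e8 XOR b8 = 50
47 XOR e1 = a6
57 XOR e0 = b7
6a XOR f8 = 92
a6 XOR 8f = 29
13 XOR 5e = 4d
ab XOR 67 = cc
36 XOR 10 = 26

00000000 11111110 01010011 11010101 11011001 11101010 01010000 10100110 10110111 10010010 00101001 01001101 11001100 00100110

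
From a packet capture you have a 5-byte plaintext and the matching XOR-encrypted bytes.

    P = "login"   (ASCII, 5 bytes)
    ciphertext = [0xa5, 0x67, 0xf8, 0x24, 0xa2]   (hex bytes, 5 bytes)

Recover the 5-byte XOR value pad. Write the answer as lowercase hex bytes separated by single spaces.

c9 08 9f 4d cc

Since ciphertext = P ⊕ pad, XORing both sides with P gives pad = P ⊕ ciphertext.
01101100 ⊕ 10100101 = 11001001
01101111 ⊕ 01100111 = 00001000
01100111 ⊕ 11111000 = 10011111
01101001 ⊕ 00100100 = 01001101
01101110 ⊕ 10100010 = 11001100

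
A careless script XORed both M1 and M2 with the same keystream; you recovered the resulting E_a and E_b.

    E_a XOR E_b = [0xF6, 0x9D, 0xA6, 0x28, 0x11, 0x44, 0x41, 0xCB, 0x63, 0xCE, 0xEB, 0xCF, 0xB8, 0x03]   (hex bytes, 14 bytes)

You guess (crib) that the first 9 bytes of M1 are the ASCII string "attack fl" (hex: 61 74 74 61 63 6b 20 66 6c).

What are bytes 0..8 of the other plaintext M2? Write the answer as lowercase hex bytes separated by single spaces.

Since E_a ⊕ E_b = M1 ⊕ M2, XORing with the guessed M1 bytes yields the corresponding M2 bytes: M2 = (E_a ⊕ E_b) ⊕ M1.
246 XOR  97 = 151
157 XOR 116 = 233
166 XOR 116 = 210
 40 XOR  97 =  73
 17 XOR  99 = 114
 68 XOR 107 =  47
 65 XOR  32 =  97
203 XOR 102 = 173
 99 XOR 108 =  15

97 e9 d2 49 72 2f 61 ad 0f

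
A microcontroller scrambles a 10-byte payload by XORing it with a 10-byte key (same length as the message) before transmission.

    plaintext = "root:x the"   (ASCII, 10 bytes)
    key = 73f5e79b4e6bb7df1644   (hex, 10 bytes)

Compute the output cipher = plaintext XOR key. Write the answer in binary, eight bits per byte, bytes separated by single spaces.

72 xor 73 = 01
6f xor f5 = 9a
6f xor e7 = 88
74 xor 9b = ef
3a xor 4e = 74
78 xor 6b = 13
20 xor b7 = 97
74 xor df = ab
68 xor 16 = 7e
65 xor 44 = 21

00000001 10011010 10001000 11101111 01110100 00010011 10010111 10101011 01111110 00100001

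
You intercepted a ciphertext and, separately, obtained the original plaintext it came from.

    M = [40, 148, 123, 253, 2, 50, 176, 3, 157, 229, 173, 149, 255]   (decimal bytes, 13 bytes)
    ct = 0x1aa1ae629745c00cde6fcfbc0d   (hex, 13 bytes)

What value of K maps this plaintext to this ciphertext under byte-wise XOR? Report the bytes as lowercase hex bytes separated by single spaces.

Since ct = M ⊕ K, XORing both sides with M gives K = M ⊕ ct.
 40 XOR  26 =  50
148 XOR 161 =  53
123 XOR 174 = 213
253 XOR  98 = 159
  2 XOR 151 = 149
 50 XOR  69 = 119
176 XOR 192 = 112
  3 XOR  12 =  15
157 XOR 222 =  67
229 XOR 111 = 138
173 XOR 207 =  98
149 XOR 188 =  41
255 XOR  13 = 242

32 35 d5 9f 95 77 70 0f 43 8a 62 29 f2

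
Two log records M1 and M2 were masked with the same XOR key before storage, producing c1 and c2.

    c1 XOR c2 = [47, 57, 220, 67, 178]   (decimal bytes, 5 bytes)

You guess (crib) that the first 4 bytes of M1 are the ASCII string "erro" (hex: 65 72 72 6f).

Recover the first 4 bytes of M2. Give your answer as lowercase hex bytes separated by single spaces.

4a 4b ae 2c

Since c1 ⊕ c2 = M1 ⊕ M2, XORing with the guessed M1 bytes yields the corresponding M2 bytes: M2 = (c1 ⊕ c2) ⊕ M1.
00101111 ⊕ 01100101 = 01001010
00111001 ⊕ 01110010 = 01001011
11011100 ⊕ 01110010 = 10101110
01000011 ⊕ 01101111 = 00101100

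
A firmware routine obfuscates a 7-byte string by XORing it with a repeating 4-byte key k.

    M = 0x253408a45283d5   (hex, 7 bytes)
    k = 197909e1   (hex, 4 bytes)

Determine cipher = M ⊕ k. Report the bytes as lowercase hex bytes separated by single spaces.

The 4-byte key repeats, so the effective keystream is 19 79 09 e1 19 79 09.
byte 0: 25 xor 19 = 3c
byte 1: 34 xor 79 = 4d
byte 2: 08 xor 09 = 01
byte 3: a4 xor e1 = 45
byte 4: 52 xor 19 = 4b
byte 5: 83 xor 79 = fa
byte 6: d5 xor 09 = dc

3c 4d 01 45 4b fa dc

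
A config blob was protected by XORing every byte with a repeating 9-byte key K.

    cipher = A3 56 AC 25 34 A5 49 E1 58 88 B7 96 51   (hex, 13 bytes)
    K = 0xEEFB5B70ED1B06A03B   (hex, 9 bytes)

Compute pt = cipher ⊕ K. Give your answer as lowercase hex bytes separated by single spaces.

The 9-byte key repeats, so the effective keystream is ee fb 5b 70 ed 1b 06 a0 3b ee fb 5b 70.
byte 0: a3 ⊕ ee = 4d
byte 1: 56 ⊕ fb = ad
byte 2: ac ⊕ 5b = f7
byte 3: 25 ⊕ 70 = 55
byte 4: 34 ⊕ ed = d9
byte 5: a5 ⊕ 1b = be
byte 6: 49 ⊕ 06 = 4f
byte 7: e1 ⊕ a0 = 41
byte 8: 58 ⊕ 3b = 63
byte 9: 88 ⊕ ee = 66
byte 10: b7 ⊕ fb = 4c
byte 11: 96 ⊕ 5b = cd
byte 12: 51 ⊕ 70 = 21

4d ad f7 55 d9 be 4f 41 63 66 4c cd 21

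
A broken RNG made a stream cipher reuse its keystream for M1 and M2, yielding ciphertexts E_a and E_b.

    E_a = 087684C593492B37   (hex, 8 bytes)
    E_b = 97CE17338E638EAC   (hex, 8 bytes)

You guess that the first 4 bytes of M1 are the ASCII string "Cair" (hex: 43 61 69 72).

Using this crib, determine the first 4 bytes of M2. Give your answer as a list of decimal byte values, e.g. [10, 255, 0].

First, E_a ⊕ E_b = (M1 ⊕ K) ⊕ (M2 ⊕ K) = M1 ⊕ M2, so the key drops out. Then M2 = (M1 ⊕ M2) ⊕ M1 over the first 4 bytes.
byte 0: (08 ^ 97) ^ 43 = 9f ^ 43 = dc
byte 1: (76 ^ ce) ^ 61 = b8 ^ 61 = d9
byte 2: (84 ^ 17) ^ 69 = 93 ^ 69 = fa
byte 3: (c5 ^ 33) ^ 72 = f6 ^ 72 = 84

[220, 217, 250, 132]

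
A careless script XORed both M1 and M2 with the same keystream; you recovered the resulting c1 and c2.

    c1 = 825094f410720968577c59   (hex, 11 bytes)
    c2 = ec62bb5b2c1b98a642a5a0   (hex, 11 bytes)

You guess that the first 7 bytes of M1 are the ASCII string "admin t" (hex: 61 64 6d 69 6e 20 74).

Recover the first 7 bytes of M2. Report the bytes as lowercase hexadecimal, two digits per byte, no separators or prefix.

0f5642c65249e5

First, c1 ⊕ c2 = (M1 ⊕ K) ⊕ (M2 ⊕ K) = M1 ⊕ M2, so the key drops out. Then M2 = (M1 ⊕ M2) ⊕ M1 over the first 7 bytes.
byte 0: (82 ^ ec) ^ 61 = 6e ^ 61 = 0f
byte 1: (50 ^ 62) ^ 64 = 32 ^ 64 = 56
byte 2: (94 ^ bb) ^ 6d = 2f ^ 6d = 42
byte 3: (f4 ^ 5b) ^ 69 = af ^ 69 = c6
byte 4: (10 ^ 2c) ^ 6e = 3c ^ 6e = 52
byte 5: (72 ^ 1b) ^ 20 = 69 ^ 20 = 49
byte 6: (09 ^ 98) ^ 74 = 91 ^ 74 = e5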